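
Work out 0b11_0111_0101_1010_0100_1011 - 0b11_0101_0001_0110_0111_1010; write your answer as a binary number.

Subtract column by column in base 2:
  1-0 → 1
  1-1 → 0
  0-0 → 0
  1-1 → 0
  0-1 → 1 (borrow)
  0-1-1 → 0 (borrow)
  1-1-1 → 1 (borrow)
  0-0-1 → 1 (borrow)
  0-0-1 → 1 (borrow)
  1-1-1 → 1 (borrow)
  0-1-1 → 0 (borrow)
  1-0-1 → 0
  1-1 → 0
  0-0 → 0
  1-0 → 1
  0-0 → 0
  1-1 → 0
  1-0 → 1
  1-1 → 0
  0-0 → 0
  1-1 → 0
  1-1 → 0

0b100100001111010001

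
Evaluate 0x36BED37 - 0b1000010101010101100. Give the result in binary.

0b11011001111100001010001011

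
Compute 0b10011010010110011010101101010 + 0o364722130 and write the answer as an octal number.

0o2707554702

0b10011010010110011010101101010 = 0o2322632552 in octal.
Add column by column in base 8, right to left:
  2+0 = 2
  5+3 = 0 carry 1
  5+1+1 = 7
  2+2 = 4
  3+2 = 5
  6+7 = 5 carry 1
  2+4+1 = 7
  2+6 = 0 carry 1
  3+3+1 = 7
  2+0 = 2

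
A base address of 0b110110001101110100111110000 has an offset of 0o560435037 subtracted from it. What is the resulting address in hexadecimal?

0x104AFD1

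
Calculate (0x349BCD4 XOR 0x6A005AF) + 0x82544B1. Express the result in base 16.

0xE0EFE2C

First 0x349BCD4 XOR 0x6A005AF = 0x5E9B97B.
Add column by column in base 16, right to left:
  B+1 = C
  7+B = 2 carry 1
  9+4+1 = E
  B+4 = F
  9+5 = E
  E+2 = 0 carry 1
  5+8+1 = E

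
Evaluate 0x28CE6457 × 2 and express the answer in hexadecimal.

0x519CC8AE

Multiply each base-16 digit by 2, carrying:
  7×2 = 14 → write E
  5×2 = 10 → write A
  4×2 = 8 → write 8
  6×2 = 12 → write C
  E×2 = 28 → write C carry 1
  C×2+1 = 25 → write 9 carry 1
  8×2+1 = 17 → write 1 carry 1
  2×2+1 = 5 → write 5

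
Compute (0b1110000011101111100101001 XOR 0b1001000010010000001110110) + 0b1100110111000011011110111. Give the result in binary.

0b10011111001000011001010110

First 0b1110000011101111100101001 XOR 0b1001000010010000001110110 = 0b0111000001111111101011111.
Add column by column in base 2, right to left:
  1+1 = 0 carry 1
  1+1+1 = 1 carry 1
  1+1+1 = 1 carry 1
  1+0+1 = 0 carry 1
  1+1+1 = 1 carry 1
  0+1+1 = 0 carry 1
  1+1+1 = 1 carry 1
  0+1+1 = 0 carry 1
  1+0+1 = 0 carry 1
  1+1+1 = 1 carry 1
  1+1+1 = 1 carry 1
  1+0+1 = 0 carry 1
  1+0+1 = 0 carry 1
  1+0+1 = 0 carry 1
  1+0+1 = 0 carry 1
  1+1+1 = 1 carry 1
  0+1+1 = 0 carry 1
  0+1+1 = 0 carry 1
  0+0+1 = 1
  0+1 = 1
  0+1 = 1
  1+0 = 1
  1+0 = 1
  1+1 = 0 carry 1
  0+1+1 = 0 carry 1
  final carry 1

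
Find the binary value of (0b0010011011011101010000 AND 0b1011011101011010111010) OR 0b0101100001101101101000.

0b111111001111101111000

0b0010011011011101010000 AND 0b1011011101011010111010 = 0b0010011001011000010000.
Then OR with 0b0101100001101101101000.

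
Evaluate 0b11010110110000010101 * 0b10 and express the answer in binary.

0b110101101100000101010

Multiply each base-2 digit by 2, carrying:
  1×2 = 2 → write 0 carry 1
  0×2+1 = 1 → write 1
  1×2 = 2 → write 0 carry 1
  0×2+1 = 1 → write 1
  1×2 = 2 → write 0 carry 1
  0×2+1 = 1 → write 1
  0×2 = 0 → write 0
  0×2 = 0 → write 0
  0×2 = 0 → write 0
  0×2 = 0 → write 0
  1×2 = 2 → write 0 carry 1
  1×2+1 = 3 → write 1 carry 1
  0×2+1 = 1 → write 1
  1×2 = 2 → write 0 carry 1
  1×2+1 = 3 → write 1 carry 1
  0×2+1 = 1 → write 1
  1×2 = 2 → write 0 carry 1
  0×2+1 = 1 → write 1
  1×2 = 2 → write 0 carry 1
  1×2+1 = 3 → write 1 carry 1
  remaining carry: 1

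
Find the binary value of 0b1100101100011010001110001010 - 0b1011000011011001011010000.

Subtract column by column in base 2:
  0-0 → 0
  1-0 → 1
  0-0 → 0
  1-0 → 1
  0-1 → 1 (borrow)
  0-0-1 → 1 (borrow)
  0-1-1 → 0 (borrow)
  1-1-1 → 1 (borrow)
  1-0-1 → 0
  1-1 → 0
  0-0 → 0
  0-0 → 0
  0-1 → 1 (borrow)
  1-1-1 → 1 (borrow)
  0-0-1 → 1 (borrow)
  1-1-1 → 1 (borrow)
  1-1-1 → 1 (borrow)
  0-0-1 → 1 (borrow)
  0-0-1 → 1 (borrow)
  0-0-1 → 1 (borrow)
  1-0-1 → 0
  1-1 → 0
  0-1 → 1 (borrow)
  1-0-1 → 0
  0-1 → 1 (borrow)
  0-0-1 → 1 (borrow)
  1-0-1 → 0
  1-0 → 1

0b1011010011111111000010111010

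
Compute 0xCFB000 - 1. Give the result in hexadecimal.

0xCFAFFF

The trailing 3 digits are 0, so subtracting 1 borrows through: they become F and the next digit up decrements.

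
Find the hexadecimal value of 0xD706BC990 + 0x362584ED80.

0x4395F0B710

Add column by column in base 16, right to left:
  0+0 = 0
  9+8 = 1 carry 1
  9+D+1 = 7 carry 1
  C+E+1 = B carry 1
  B+4+1 = 0 carry 1
  6+8+1 = F
  0+5 = 5
  7+2 = 9
  D+6 = 3 carry 1
  0+3+1 = 4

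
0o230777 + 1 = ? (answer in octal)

0o231000

The trailing 3 digits are 7 (max in base 8), so adding 1 cascades: they roll to 0 and the next digit up increments.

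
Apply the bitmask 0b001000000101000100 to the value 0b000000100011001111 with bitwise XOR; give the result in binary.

0b001000100110001011

XOR bit by bit (1 where the bits differ):
  000000100011001111
^ 001000000101000100
= 001000100110001011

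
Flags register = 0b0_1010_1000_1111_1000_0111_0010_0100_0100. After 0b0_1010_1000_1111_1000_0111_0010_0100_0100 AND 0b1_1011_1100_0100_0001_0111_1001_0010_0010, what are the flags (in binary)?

0b010101000010000000111000000000000

AND bit by bit (1 only where both bits are 1):
  010101000111110000111001001000100
& 110111100010000010111100100100010
= 010101000010000000111000000000000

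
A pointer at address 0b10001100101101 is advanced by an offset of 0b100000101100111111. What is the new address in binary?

Add column by column in base 2, right to left:
  1+1 = 0 carry 1
  0+1+1 = 0 carry 1
  1+1+1 = 1 carry 1
  1+1+1 = 1 carry 1
  0+1+1 = 0 carry 1
  1+1+1 = 1 carry 1
  0+0+1 = 1
  0+0 = 0
  1+1 = 0 carry 1
  1+1+1 = 1 carry 1
  0+0+1 = 1
  0+1 = 1
  0+0 = 0
  1+0 = 1
  0+0 = 0
  0+0 = 0
  0+0 = 0
  0+1 = 1

0b100010111001101100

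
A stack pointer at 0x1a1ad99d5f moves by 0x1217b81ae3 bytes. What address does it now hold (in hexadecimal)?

Add column by column in base 16, right to left:
  f+3 = 2 carry 1
  5+e+1 = 4 carry 1
  d+a+1 = 8 carry 1
  9+1+1 = b
  9+8 = 1 carry 1
  d+b+1 = 9 carry 1
  a+7+1 = 2 carry 1
  1+1+1 = 3
  a+2 = c
  1+1 = 2

0x2c3291b842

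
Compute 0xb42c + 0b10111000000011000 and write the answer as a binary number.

0xb42c = 0b1011010000101100 in binary.
Add column by column in base 2, right to left:
  0+0 = 0
  0+0 = 0
  1+0 = 1
  1+1 = 0 carry 1
  0+1+1 = 0 carry 1
  1+0+1 = 0 carry 1
  0+0+1 = 1
  0+0 = 0
  0+0 = 0
  0+0 = 0
  1+0 = 1
  0+0 = 0
  1+1 = 0 carry 1
  1+1+1 = 1 carry 1
  0+1+1 = 0 carry 1
  1+0+1 = 0 carry 1
  0+1+1 = 0 carry 1
  final carry 1

0b100010010001000100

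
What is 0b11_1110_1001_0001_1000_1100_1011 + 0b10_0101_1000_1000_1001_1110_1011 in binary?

0b110010000011010001010110110

Add column by column in base 2, right to left:
  1+1 = 0 carry 1
  1+1+1 = 1 carry 1
  0+0+1 = 1
  1+1 = 0 carry 1
  0+0+1 = 1
  0+1 = 1
  1+1 = 0 carry 1
  1+1+1 = 1 carry 1
  0+1+1 = 0 carry 1
  0+0+1 = 1
  0+0 = 0
  1+1 = 0 carry 1
  1+0+1 = 0 carry 1
  0+0+1 = 1
  0+0 = 0
  0+1 = 1
  1+0 = 1
  0+0 = 0
  0+0 = 0
  1+1 = 0 carry 1
  0+1+1 = 0 carry 1
  1+0+1 = 0 carry 1
  1+1+1 = 1 carry 1
  1+0+1 = 0 carry 1
  1+0+1 = 0 carry 1
  1+1+1 = 1 carry 1
  final carry 1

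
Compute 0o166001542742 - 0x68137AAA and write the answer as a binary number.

0b1101000111111100110100101100111000

0o166001542742 = 0b1110110000000001101100010111100010 in binary.
0x68137AAA = 0b1101000000100110111101010101010 in binary.
Subtract column by column in base 2:
  0-0 → 0
  1-1 → 0
  0-0 → 0
  0-1 → 1 (borrow)
  0-0-1 → 1 (borrow)
  1-1-1 → 1 (borrow)
  1-0-1 → 0
  1-1 → 0
  1-0 → 1
  0-1 → 1 (borrow)
  1-0-1 → 0
  0-1 → 1 (borrow)
  0-1-1 → 0 (borrow)
  0-1-1 → 0 (borrow)
  1-1-1 → 1 (borrow)
  1-0-1 → 0
  0-1 → 1 (borrow)
  1-1-1 → 1 (borrow)
  1-0-1 → 0
  0-0 → 0
  0-1 → 1 (borrow)
  0-0-1 → 1 (borrow)
  0-0-1 → 1 (borrow)
  0-0-1 → 1 (borrow)
  0-0-1 → 1 (borrow)
  0-0-1 → 1 (borrow)
  0-0-1 → 1 (borrow)
  0-1-1 → 0 (borrow)
  1-0-1 → 0
  1-1 → 0
  0-1 → 1 (borrow)
  1-0-1 → 0
  1-0 → 1
  1-0 → 1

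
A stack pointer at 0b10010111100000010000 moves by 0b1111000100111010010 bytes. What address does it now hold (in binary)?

Add column by column in base 2, right to left:
  0+0 = 0
  0+1 = 1
  0+0 = 0
  0+0 = 0
  1+1 = 0 carry 1
  0+0+1 = 1
  0+1 = 1
  0+1 = 1
  0+1 = 1
  0+0 = 0
  0+0 = 0
  1+1 = 0 carry 1
  1+0+1 = 0 carry 1
  1+0+1 = 0 carry 1
  1+0+1 = 0 carry 1
  0+1+1 = 0 carry 1
  1+1+1 = 1 carry 1
  0+1+1 = 0 carry 1
  0+1+1 = 0 carry 1
  1+0+1 = 0 carry 1
  final carry 1

0b100010000000111100010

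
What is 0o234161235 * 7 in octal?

0o2105431113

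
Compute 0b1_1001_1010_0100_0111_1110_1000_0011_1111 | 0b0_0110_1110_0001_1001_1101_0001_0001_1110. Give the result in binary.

0b111111110010111111111100100111111

OR bit by bit (1 where either bit is 1):
  110011010010001111110100000111111
| 001101110000110011101000100011110
= 111111110010111111111100100111111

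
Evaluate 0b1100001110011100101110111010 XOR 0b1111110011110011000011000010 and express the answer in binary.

0b0011111101101111101101111000

XOR bit by bit (1 where the bits differ):
  1100001110011100101110111010
^ 1111110011110011000011000010
= 0011111101101111101101111000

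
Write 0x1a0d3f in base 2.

Expand each hex digit to 4 bits: 1=0001 a=1010 0=0000 d=1101 3=0011 f=1111.

0b110100000110100111111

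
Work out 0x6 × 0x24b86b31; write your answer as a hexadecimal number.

0xdc528326

Multiply each base-16 digit by 6, carrying:
  1×6 = 6 → write 6
  3×6 = 18 → write 2 carry 1
  b×6+1 = 67 → write 3 carry 4
  6×6+4 = 40 → write 8 carry 2
  8×6+2 = 50 → write 2 carry 3
  b×6+3 = 69 → write 5 carry 4
  4×6+4 = 28 → write c carry 1
  2×6+1 = 13 → write d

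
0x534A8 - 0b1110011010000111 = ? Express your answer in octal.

0x534A8 = 0o1232250 in octal.
0b1110011010000111 = 0o163207 in octal.
Subtract column by column in base 8:
  0-7 → 1 (borrow)
  5-0-1 → 4
  2-2 → 0
  2-3 → 7 (borrow)
  3-6-1 → 4 (borrow)
  2-1-1 → 0
  1-0 → 1

0o1047041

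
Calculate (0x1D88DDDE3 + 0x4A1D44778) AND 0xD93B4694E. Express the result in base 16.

Add column by column in base 16, right to left:
  3+8 = B
  E+7 = 5 carry 1
  D+7+1 = 5 carry 1
  D+4+1 = 2 carry 1
  D+4+1 = 2 carry 1
  8+D+1 = 6 carry 1
  8+1+1 = A
  D+A = 7 carry 1
  1+4+1 = 6
Sum = 0x67A62255B; now AND with 0xD93B4694E:
  6&D=4, 7&9=1, A&3=2, 6&B=2, 2&4=0, 2&6=2, 5&9=1, 5&4=4, B&E=A

0x41220214A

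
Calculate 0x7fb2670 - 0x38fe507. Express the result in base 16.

Subtract column by column in base 16:
  0-7 → 9 (borrow)
  7-0-1 → 6
  6-5 → 1
  2-e → 4 (borrow)
  b-f-1 → b (borrow)
  f-8-1 → 6
  7-3 → 4

0x46b4169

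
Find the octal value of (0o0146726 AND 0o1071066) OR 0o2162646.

0o2162666

0o0146726 AND 0o1071066 = 0o0040026.
Then OR with 0o2162646.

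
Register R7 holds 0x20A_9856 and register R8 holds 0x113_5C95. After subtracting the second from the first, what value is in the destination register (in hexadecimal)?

0xF73BC1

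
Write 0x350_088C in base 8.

Expand each hex digit to 4 bits: 3=0011 5=0101 0=0000 0=0000 8=1000 8=1000 C=1100.
Group the bits in threes: 011 010 100 000 000 100 010 001 100 → 324004214.

0o324004214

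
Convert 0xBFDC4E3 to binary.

0b1011111111011100010011100011

Expand each hex digit to 4 bits: B=1011 F=1111 D=1101 C=1100 4=0100 E=1110 3=0011.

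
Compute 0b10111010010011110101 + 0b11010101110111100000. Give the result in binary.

0b110010000001011010101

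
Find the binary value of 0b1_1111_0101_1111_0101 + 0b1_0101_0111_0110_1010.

0b110100110101011111

Add column by column in base 2, right to left:
  1+0 = 1
  0+1 = 1
  1+0 = 1
  0+1 = 1
  1+0 = 1
  1+1 = 0 carry 1
  1+1+1 = 1 carry 1
  1+0+1 = 0 carry 1
  1+1+1 = 1 carry 1
  0+1+1 = 0 carry 1
  1+1+1 = 1 carry 1
  0+0+1 = 1
  1+1 = 0 carry 1
  1+0+1 = 0 carry 1
  1+1+1 = 1 carry 1
  1+0+1 = 0 carry 1
  1+1+1 = 1 carry 1
  final carry 1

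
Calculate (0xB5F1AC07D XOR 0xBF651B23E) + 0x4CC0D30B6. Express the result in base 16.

First 0xB5F1AC07D XOR 0xBF651B23E = 0x0A94B7243.
Add column by column in base 16, right to left:
  3+6 = 9
  4+B = F
  2+0 = 2
  7+3 = A
  B+D = 8 carry 1
  4+0+1 = 5
  9+C = 5 carry 1
  A+C+1 = 7 carry 1
  0+4+1 = 5

0x57558A2F9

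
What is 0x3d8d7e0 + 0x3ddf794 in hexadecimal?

0x7b6cf74

Add column by column in base 16, right to left:
  0+4 = 4
  e+9 = 7 carry 1
  7+7+1 = f
  d+f = c carry 1
  8+d+1 = 6 carry 1
  d+d+1 = b carry 1
  3+3+1 = 7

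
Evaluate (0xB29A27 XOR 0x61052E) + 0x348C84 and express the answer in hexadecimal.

0x1082B8D

First 0xB29A27 XOR 0x61052E = 0xD39F09.
Add column by column in base 16, right to left:
  9+4 = D
  0+8 = 8
  F+C = B carry 1
  9+8+1 = 2 carry 1
  3+4+1 = 8
  D+3 = 0 carry 1
  final carry 1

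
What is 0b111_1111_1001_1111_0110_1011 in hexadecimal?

0x7F9F6B

Group the bits into nibbles: 0111 1111 1001 1111 0110 1011 → 7F9F6B.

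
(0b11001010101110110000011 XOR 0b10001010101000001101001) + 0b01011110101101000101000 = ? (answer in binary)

0b10011110110100000010010

First 0b11001010101110110000011 XOR 0b10001010101000001101001 = 0b01000000000110111101010.
Add column by column in base 2, right to left:
  0+0 = 0
  1+0 = 1
  0+0 = 0
  1+1 = 0 carry 1
  0+0+1 = 1
  1+1 = 0 carry 1
  1+0+1 = 0 carry 1
  1+0+1 = 0 carry 1
  1+0+1 = 0 carry 1
  0+1+1 = 0 carry 1
  1+0+1 = 0 carry 1
  1+1+1 = 1 carry 1
  0+1+1 = 0 carry 1
  0+0+1 = 1
  0+1 = 1
  0+0 = 0
  0+1 = 1
  0+1 = 1
  0+1 = 1
  0+1 = 1
  0+0 = 0
  1+1 = 0 carry 1
  final carry 1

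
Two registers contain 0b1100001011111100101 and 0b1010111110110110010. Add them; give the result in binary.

Add column by column in base 2, right to left:
  1+0 = 1
  0+1 = 1
  1+0 = 1
  0+0 = 0
  0+1 = 1
  1+1 = 0 carry 1
  1+0+1 = 0 carry 1
  1+1+1 = 1 carry 1
  1+1+1 = 1 carry 1
  1+0+1 = 0 carry 1
  1+1+1 = 1 carry 1
  0+1+1 = 0 carry 1
  1+1+1 = 1 carry 1
  0+1+1 = 0 carry 1
  0+1+1 = 0 carry 1
  0+0+1 = 1
  0+1 = 1
  1+0 = 1
  1+1 = 0 carry 1
  final carry 1

0b10111001010110010111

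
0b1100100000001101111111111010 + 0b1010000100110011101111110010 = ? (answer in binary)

0b10110100101000001101111101100

Add column by column in base 2, right to left:
  0+0 = 0
  1+1 = 0 carry 1
  0+0+1 = 1
  1+0 = 1
  1+1 = 0 carry 1
  1+1+1 = 1 carry 1
  1+1+1 = 1 carry 1
  1+1+1 = 1 carry 1
  1+1+1 = 1 carry 1
  1+1+1 = 1 carry 1
  1+0+1 = 0 carry 1
  1+1+1 = 1 carry 1
  1+1+1 = 1 carry 1
  0+1+1 = 0 carry 1
  1+0+1 = 0 carry 1
  1+0+1 = 0 carry 1
  0+1+1 = 0 carry 1
  0+1+1 = 0 carry 1
  0+0+1 = 1
  0+0 = 0
  0+1 = 1
  0+0 = 0
  0+0 = 0
  1+0 = 1
  0+0 = 0
  0+1 = 1
  1+0 = 1
  1+1 = 0 carry 1
  final carry 1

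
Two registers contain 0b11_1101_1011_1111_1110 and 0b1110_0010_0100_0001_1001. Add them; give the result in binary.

0b100100000000000010111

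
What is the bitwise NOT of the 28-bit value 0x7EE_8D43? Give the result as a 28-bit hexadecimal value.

Each hex digit d becomes F−d:
  7→8, E→1, E→1, 8→7, D→2, 4→B, 3→C

0x81172BC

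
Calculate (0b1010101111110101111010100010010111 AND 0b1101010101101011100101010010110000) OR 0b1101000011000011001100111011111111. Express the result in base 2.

0b1010101111110101111010100010010111 AND 0b1101010101101011100101010010110000 = 0b1000000101100001100000000010010000.
Then OR with 0b1101000011000011001100111011111111.

0b1101000111100011101100111011111111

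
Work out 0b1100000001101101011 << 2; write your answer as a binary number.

0b110000000110110101100

Left shift by 2: append 2 zero bits.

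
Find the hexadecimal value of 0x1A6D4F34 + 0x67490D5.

0x20E1E009

Add column by column in base 16, right to left:
  4+5 = 9
  3+D = 0 carry 1
  F+0+1 = 0 carry 1
  4+9+1 = E
  D+4 = 1 carry 1
  6+7+1 = E
  A+6 = 0 carry 1
  1+0+1 = 2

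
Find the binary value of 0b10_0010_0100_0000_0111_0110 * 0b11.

0b11001101100000101100010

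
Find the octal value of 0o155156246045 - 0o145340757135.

0o7615266710

Subtract column by column in base 8:
  5-5 → 0
  4-3 → 1
  0-1 → 7 (borrow)
  6-7-1 → 6 (borrow)
  4-5-1 → 6 (borrow)
  2-7-1 → 2 (borrow)
  6-0-1 → 5
  5-4 → 1
  1-3 → 6 (borrow)
  5-5-1 → 7 (borrow)
  5-4-1 → 0
  1-1 → 0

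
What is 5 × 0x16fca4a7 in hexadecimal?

0x72ef3743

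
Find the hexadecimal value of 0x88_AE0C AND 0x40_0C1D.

AND each hex digit independently (no carries):
  8&4=0, 8&0=0, A&0=0, E&C=C, 0&1=0, C&D=C

0x000C0C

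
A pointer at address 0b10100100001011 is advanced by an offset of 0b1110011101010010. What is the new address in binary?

0b10001000001011101

Add column by column in base 2, right to left:
  1+0 = 1
  1+1 = 0 carry 1
  0+0+1 = 1
  1+0 = 1
  0+1 = 1
  0+0 = 0
  0+1 = 1
  0+0 = 0
  1+1 = 0 carry 1
  0+1+1 = 0 carry 1
  0+1+1 = 0 carry 1
  1+0+1 = 0 carry 1
  0+0+1 = 1
  1+1 = 0 carry 1
  0+1+1 = 0 carry 1
  0+1+1 = 0 carry 1
  final carry 1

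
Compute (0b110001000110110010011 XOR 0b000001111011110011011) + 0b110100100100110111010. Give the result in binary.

0b1100101100001111000010

First 0b110001000110110010011 XOR 0b000001111011110011011 = 0b110000111101000001000.
Add column by column in base 2, right to left:
  0+0 = 0
  0+1 = 1
  0+0 = 0
  1+1 = 0 carry 1
  0+1+1 = 0 carry 1
  0+1+1 = 0 carry 1
  0+0+1 = 1
  0+1 = 1
  0+1 = 1
  1+0 = 1
  0+0 = 0
  1+1 = 0 carry 1
  1+0+1 = 0 carry 1
  1+0+1 = 0 carry 1
  1+1+1 = 1 carry 1
  0+0+1 = 1
  0+0 = 0
  0+1 = 1
  0+0 = 0
  1+1 = 0 carry 1
  1+1+1 = 1 carry 1
  final carry 1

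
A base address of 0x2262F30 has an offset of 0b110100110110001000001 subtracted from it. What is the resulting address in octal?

0o202741357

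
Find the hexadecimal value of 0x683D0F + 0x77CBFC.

Add column by column in base 16, right to left:
  F+C = B carry 1
  0+F+1 = 0 carry 1
  D+B+1 = 9 carry 1
  3+C+1 = 0 carry 1
  8+7+1 = 0 carry 1
  6+7+1 = E

0xE0090B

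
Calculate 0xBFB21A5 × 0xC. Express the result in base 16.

0x8FC593BC

Multiply each base-16 digit by 12, carrying:
  5×12 = 60 → write C carry 3
  A×12+3 = 123 → write B carry 7
  1×12+7 = 19 → write 3 carry 1
  2×12+1 = 25 → write 9 carry 1
  B×12+1 = 133 → write 5 carry 8
  F×12+8 = 188 → write C carry 11
  B×12+11 = 143 → write F carry 8
  remaining carry: 8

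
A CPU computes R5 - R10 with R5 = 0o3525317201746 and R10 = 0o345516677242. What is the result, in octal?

0o3157600302504

Subtract column by column in base 8:
  6-2 → 4
  4-4 → 0
  7-2 → 5
  1-7 → 2 (borrow)
  0-7-1 → 0 (borrow)
  2-6-1 → 3 (borrow)
  7-6-1 → 0
  1-1 → 0
  3-5 → 6 (borrow)
  5-5-1 → 7 (borrow)
  2-4-1 → 5 (borrow)
  5-3-1 → 1
  3-0 → 3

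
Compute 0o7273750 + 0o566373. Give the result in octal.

Add column by column in base 8, right to left:
  0+3 = 3
  5+7 = 4 carry 1
  7+3+1 = 3 carry 1
  3+6+1 = 2 carry 1
  7+6+1 = 6 carry 1
  2+5+1 = 0 carry 1
  7+0+1 = 0 carry 1
  final carry 1

0o10062343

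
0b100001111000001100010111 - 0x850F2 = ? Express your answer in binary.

0x850F2 = 0b10000101000011110010 in binary.
Subtract column by column in base 2:
  1-0 → 1
  1-1 → 0
  1-0 → 1
  0-0 → 0
  1-1 → 0
  0-1 → 1 (borrow)
  0-1-1 → 0 (borrow)
  0-1-1 → 0 (borrow)
  1-0-1 → 0
  1-0 → 1
  0-0 → 0
  0-0 → 0
  0-1 → 1 (borrow)
  0-0-1 → 1 (borrow)
  0-1-1 → 0 (borrow)
  1-0-1 → 0
  1-0 → 1
  1-0 → 1
  1-0 → 1
  0-1 → 1 (borrow)
  0-0-1 → 1 (borrow)
  0-0-1 → 1 (borrow)
  0-0-1 → 1 (borrow)
  1-0-1 → 0

0b11111110011001000100101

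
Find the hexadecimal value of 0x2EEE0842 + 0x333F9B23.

Add column by column in base 16, right to left:
  2+3 = 5
  4+2 = 6
  8+B = 3 carry 1
  0+9+1 = A
  E+F = D carry 1
  E+3+1 = 2 carry 1
  E+3+1 = 2 carry 1
  2+3+1 = 6

0x622DA365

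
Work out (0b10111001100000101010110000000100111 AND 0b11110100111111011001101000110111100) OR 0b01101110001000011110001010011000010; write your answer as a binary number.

0b10111001100000101010110000000100111 AND 0b11110100111111011001101000110111100 = 0b10110000100000001000100000000100100.
Then OR with 0b01101110001000011110001010011000010.

0b11111110101000011110101010011100110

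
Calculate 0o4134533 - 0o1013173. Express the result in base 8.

Subtract column by column in base 8:
  3-3 → 0
  3-7 → 4 (borrow)
  5-1-1 → 3
  4-3 → 1
  3-1 → 2
  1-0 → 1
  4-1 → 3

0o3121340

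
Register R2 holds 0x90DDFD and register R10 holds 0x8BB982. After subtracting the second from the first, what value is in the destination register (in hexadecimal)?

Subtract column by column in base 16:
  D-2 → B
  F-8 → 7
  D-9 → 4
  D-B → 2
  0-B → 5 (borrow)
  9-8-1 → 0

0x5247B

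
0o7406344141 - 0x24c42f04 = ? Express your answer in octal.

0o2725314535

0x24c42f04 = 0o4461027404 in octal.
Subtract column by column in base 8:
  1-4 → 5 (borrow)
  4-0-1 → 3
  1-4 → 5 (borrow)
  4-7-1 → 4 (borrow)
  4-2-1 → 1
  3-0 → 3
  6-1 → 5
  0-6 → 2 (borrow)
  4-4-1 → 7 (borrow)
  7-4-1 → 2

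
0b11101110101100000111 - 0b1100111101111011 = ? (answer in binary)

0b11100001101110001100

Subtract column by column in base 2:
  1-1 → 0
  1-1 → 0
  1-0 → 1
  0-1 → 1 (borrow)
  0-1-1 → 0 (borrow)
  0-1-1 → 0 (borrow)
  0-1-1 → 0 (borrow)
  0-0-1 → 1 (borrow)
  1-1-1 → 1 (borrow)
  1-1-1 → 1 (borrow)
  0-1-1 → 0 (borrow)
  1-1-1 → 1 (borrow)
  0-0-1 → 1 (borrow)
  1-0-1 → 0
  1-1 → 0
  1-1 → 0
  0-0 → 0
  1-0 → 1
  1-0 → 1
  1-0 → 1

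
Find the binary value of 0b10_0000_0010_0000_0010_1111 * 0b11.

0b11000000110000010001101

Multiply each base-2 digit by 3, carrying:
  1×3 = 3 → write 1 carry 1
  1×3+1 = 4 → write 0 carry 2
  1×3+2 = 5 → write 1 carry 2
  1×3+2 = 5 → write 1 carry 2
  0×3+2 = 2 → write 0 carry 1
  1×3+1 = 4 → write 0 carry 2
  0×3+2 = 2 → write 0 carry 1
  0×3+1 = 1 → write 1
  0×3 = 0 → write 0
  0×3 = 0 → write 0
  0×3 = 0 → write 0
  0×3 = 0 → write 0
  0×3 = 0 → write 0
  1×3 = 3 → write 1 carry 1
  0×3+1 = 1 → write 1
  0×3 = 0 → write 0
  0×3 = 0 → write 0
  0×3 = 0 → write 0
  0×3 = 0 → write 0
  0×3 = 0 → write 0
  0×3 = 0 → write 0
  1×3 = 3 → write 1 carry 1
  remaining carry: 1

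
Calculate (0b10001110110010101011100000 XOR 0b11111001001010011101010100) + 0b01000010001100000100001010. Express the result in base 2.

First 0b10001110110010101011100000 XOR 0b11111001001010011101010100 = 0b01110111111000110110110100.
Add column by column in base 2, right to left:
  0+0 = 0
  0+1 = 1
  1+0 = 1
  0+1 = 1
  1+0 = 1
  1+0 = 1
  0+0 = 0
  1+0 = 1
  1+1 = 0 carry 1
  0+0+1 = 1
  1+0 = 1
  1+0 = 1
  0+0 = 0
  0+0 = 0
  0+1 = 1
  1+1 = 0 carry 1
  1+0+1 = 0 carry 1
  1+0+1 = 0 carry 1
  1+0+1 = 0 carry 1
  1+1+1 = 1 carry 1
  1+0+1 = 0 carry 1
  0+0+1 = 1
  1+0 = 1
  1+0 = 1
  1+1 = 0 carry 1
  final carry 1

0b10111010000100111010111110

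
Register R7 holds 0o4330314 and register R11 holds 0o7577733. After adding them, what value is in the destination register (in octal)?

0o14130247

Add column by column in base 8, right to left:
  4+3 = 7
  1+3 = 4
  3+7 = 2 carry 1
  0+7+1 = 0 carry 1
  3+7+1 = 3 carry 1
  3+5+1 = 1 carry 1
  4+7+1 = 4 carry 1
  final carry 1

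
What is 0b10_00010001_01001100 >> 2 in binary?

Right shift by 2: drop the 2 least-significant bits.

0b1000010001010011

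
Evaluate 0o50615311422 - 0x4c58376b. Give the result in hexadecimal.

0o50615311422 = 0x146359312 in hexadecimal.
Subtract column by column in base 16:
  2-b → 7 (borrow)
  1-6-1 → a (borrow)
  3-7-1 → b (borrow)
  9-3-1 → 5
  5-8 → d (borrow)
  3-5-1 → d (borrow)
  6-c-1 → 9 (borrow)
  4-4-1 → f (borrow)
  1-0-1 → 0

0xf9dd5ba7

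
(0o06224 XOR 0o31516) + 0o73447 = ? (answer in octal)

First 0o06224 XOR 0o31516 = 0o37732.
Add column by column in base 8, right to left:
  2+7 = 1 carry 1
  3+4+1 = 0 carry 1
  7+4+1 = 4 carry 1
  7+3+1 = 3 carry 1
  3+7+1 = 3 carry 1
  final carry 1

0o133401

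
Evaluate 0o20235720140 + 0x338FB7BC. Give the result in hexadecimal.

0xB607581C

0o20235720140 = 0x8277A060 in hexadecimal.
Add column by column in base 16, right to left:
  0+C = C
  6+B = 1 carry 1
  0+7+1 = 8
  A+B = 5 carry 1
  7+F+1 = 7 carry 1
  7+8+1 = 0 carry 1
  2+3+1 = 6
  8+3 = B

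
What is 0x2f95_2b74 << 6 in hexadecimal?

0xbe54add00

6 bits is not a whole number of base-16 digits; in binary: 101111100101010010101101110100 << 6 = 101111100101010010101101110100000000.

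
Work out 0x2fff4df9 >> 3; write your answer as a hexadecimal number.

0x5ffe9bf

3 bits is not a whole number of base-16 digits; in binary: 101111111111110100110111111001 >> 3 = 101111111111110100110111111.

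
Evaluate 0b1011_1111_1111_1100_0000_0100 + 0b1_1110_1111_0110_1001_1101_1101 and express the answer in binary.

0b10101011110110010111100001

Add column by column in base 2, right to left:
  0+1 = 1
  0+0 = 0
  1+1 = 0 carry 1
  0+1+1 = 0 carry 1
  0+1+1 = 0 carry 1
  0+0+1 = 1
  0+1 = 1
  0+1 = 1
  0+1 = 1
  0+0 = 0
  1+0 = 1
  1+1 = 0 carry 1
  1+0+1 = 0 carry 1
  1+1+1 = 1 carry 1
  1+1+1 = 1 carry 1
  1+0+1 = 0 carry 1
  1+1+1 = 1 carry 1
  1+1+1 = 1 carry 1
  1+1+1 = 1 carry 1
  1+1+1 = 1 carry 1
  1+0+1 = 0 carry 1
  1+1+1 = 1 carry 1
  0+1+1 = 0 carry 1
  1+1+1 = 1 carry 1
  0+1+1 = 0 carry 1
  final carry 1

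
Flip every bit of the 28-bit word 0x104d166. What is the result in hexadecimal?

0xefb2e99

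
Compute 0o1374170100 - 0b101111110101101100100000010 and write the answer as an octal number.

0b101111110101101100100000010 = 0o576554402 in octal.
Subtract column by column in base 8:
  0-2 → 6 (borrow)
  0-0-1 → 7 (borrow)
  1-4-1 → 4 (borrow)
  0-4-1 → 3 (borrow)
  7-5-1 → 1
  1-5 → 4 (borrow)
  4-6-1 → 5 (borrow)
  7-7-1 → 7 (borrow)
  3-5-1 → 5 (borrow)
  1-0-1 → 0

0o575413476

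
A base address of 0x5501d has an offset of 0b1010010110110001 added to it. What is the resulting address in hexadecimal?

0x5f5ce

0b1010010110110001 = 0xa5b1 in hexadecimal.
Add column by column in base 16, right to left:
  d+1 = e
  1+b = c
  0+5 = 5
  5+a = f
  5+0 = 5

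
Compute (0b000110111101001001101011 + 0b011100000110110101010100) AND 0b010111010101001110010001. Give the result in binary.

0b11000001001110010001

Add column by column in base 2, right to left:
  1+0 = 1
  1+0 = 1
  0+1 = 1
  1+0 = 1
  0+1 = 1
  1+0 = 1
  1+1 = 0 carry 1
  0+0+1 = 1
  0+1 = 1
  1+0 = 1
  0+1 = 1
  0+1 = 1
  1+0 = 1
  0+1 = 1
  1+1 = 0 carry 1
  1+0+1 = 0 carry 1
  1+0+1 = 0 carry 1
  1+0+1 = 0 carry 1
  0+0+1 = 1
  1+0 = 1
  1+1 = 0 carry 1
  0+1+1 = 0 carry 1
  0+1+1 = 0 carry 1
  final carry 1
Sum = 0b100011000011111110111111; now AND with 0b010111010101001110010001:
  100011000011111110111111
& 010111010101001110010001
= 000011000001001110010001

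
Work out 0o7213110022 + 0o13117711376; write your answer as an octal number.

Add column by column in base 8, right to left:
  2+6 = 0 carry 1
  2+7+1 = 2 carry 1
  0+3+1 = 4
  0+1 = 1
  1+1 = 2
  1+7 = 0 carry 1
  3+7+1 = 3 carry 1
  1+1+1 = 3
  2+1 = 3
  7+3 = 2 carry 1
  0+1+1 = 2

0o22333021420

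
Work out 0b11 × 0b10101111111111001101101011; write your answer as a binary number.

0b1000001111111101101001000001

Multiply each base-2 digit by 3, carrying:
  1×3 = 3 → write 1 carry 1
  1×3+1 = 4 → write 0 carry 2
  0×3+2 = 2 → write 0 carry 1
  1×3+1 = 4 → write 0 carry 2
  0×3+2 = 2 → write 0 carry 1
  1×3+1 = 4 → write 0 carry 2
  1×3+2 = 5 → write 1 carry 2
  0×3+2 = 2 → write 0 carry 1
  1×3+1 = 4 → write 0 carry 2
  1×3+2 = 5 → write 1 carry 2
  0×3+2 = 2 → write 0 carry 1
  0×3+1 = 1 → write 1
  1×3 = 3 → write 1 carry 1
  1×3+1 = 4 → write 0 carry 2
  1×3+2 = 5 → write 1 carry 2
  1×3+2 = 5 → write 1 carry 2
  1×3+2 = 5 → write 1 carry 2
  1×3+2 = 5 → write 1 carry 2
  1×3+2 = 5 → write 1 carry 2
  1×3+2 = 5 → write 1 carry 2
  1×3+2 = 5 → write 1 carry 2
  1×3+2 = 5 → write 1 carry 2
  0×3+2 = 2 → write 0 carry 1
  1×3+1 = 4 → write 0 carry 2
  0×3+2 = 2 → write 0 carry 1
  1×3+1 = 4 → write 0 carry 2
  remaining carry: 10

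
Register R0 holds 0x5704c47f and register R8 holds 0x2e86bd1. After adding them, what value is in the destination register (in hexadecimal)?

0x59ed3050

Add column by column in base 16, right to left:
  f+1 = 0 carry 1
  7+d+1 = 5 carry 1
  4+b+1 = 0 carry 1
  c+6+1 = 3 carry 1
  4+8+1 = d
  0+e = e
  7+2 = 9
  5+0 = 5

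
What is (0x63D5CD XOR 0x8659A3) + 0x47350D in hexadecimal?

0x12CC17B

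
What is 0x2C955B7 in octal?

0o262252667

Expand each hex digit to 4 bits: 2=0010 C=1100 9=1001 5=0101 5=0101 B=1011 7=0111.
Group the bits in threes: 010 110 010 010 101 010 110 110 111 → 262252667.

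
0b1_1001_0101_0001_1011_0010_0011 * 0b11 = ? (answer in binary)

Multiply each base-2 digit by 3, carrying:
  1×3 = 3 → write 1 carry 1
  1×3+1 = 4 → write 0 carry 2
  0×3+2 = 2 → write 0 carry 1
  0×3+1 = 1 → write 1
  0×3 = 0 → write 0
  1×3 = 3 → write 1 carry 1
  0×3+1 = 1 → write 1
  0×3 = 0 → write 0
  1×3 = 3 → write 1 carry 1
  1×3+1 = 4 → write 0 carry 2
  0×3+2 = 2 → write 0 carry 1
  1×3+1 = 4 → write 0 carry 2
  1×3+2 = 5 → write 1 carry 2
  0×3+2 = 2 → write 0 carry 1
  0×3+1 = 1 → write 1
  0×3 = 0 → write 0
  1×3 = 3 → write 1 carry 1
  0×3+1 = 1 → write 1
  1×3 = 3 → write 1 carry 1
  0×3+1 = 1 → write 1
  1×3 = 3 → write 1 carry 1
  0×3+1 = 1 → write 1
  0×3 = 0 → write 0
  1×3 = 3 → write 1 carry 1
  1×3+1 = 4 → write 0 carry 2
  remaining carry: 10

0b100101111110101000101101001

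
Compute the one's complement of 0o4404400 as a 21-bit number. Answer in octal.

Each oct digit d becomes 7−d:
  4→3, 4→3, 0→7, 4→3, 4→3, 0→7, 0→7

0o3373377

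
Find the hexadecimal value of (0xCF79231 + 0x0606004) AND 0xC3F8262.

0xC178220

Add column by column in base 16, right to left:
  1+4 = 5
  3+0 = 3
  2+0 = 2
  9+6 = F
  7+0 = 7
  F+6 = 5 carry 1
  C+0+1 = D
Sum = 0xD57F235; now AND with 0xC3F8262:
  D&C=C, 5&3=1, 7&F=7, F&8=8, 2&2=2, 3&6=2, 5&2=0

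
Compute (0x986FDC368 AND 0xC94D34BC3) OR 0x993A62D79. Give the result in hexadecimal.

0x986FDC368 AND 0xC94D34BC3 = 0x884D14340.
Then OR with 0x993A62D79.

0x997F76F79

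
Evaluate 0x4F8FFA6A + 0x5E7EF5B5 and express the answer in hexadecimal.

0xAE0EF01F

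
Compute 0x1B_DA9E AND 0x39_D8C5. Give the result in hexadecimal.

AND each hex digit independently (no carries):
  1&3=1, B&9=9, D&D=D, A&8=8, 9&C=8, E&5=4

0x19D884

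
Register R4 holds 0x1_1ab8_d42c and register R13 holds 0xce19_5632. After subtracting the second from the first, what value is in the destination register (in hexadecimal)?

Subtract column by column in base 16:
  c-2 → a
  2-3 → f (borrow)
  4-6-1 → d (borrow)
  d-5-1 → 7
  8-9 → f (borrow)
  b-1-1 → 9
  a-e → c (borrow)
  1-c-1 → 4 (borrow)
  1-0-1 → 0

0x4c9f7dfa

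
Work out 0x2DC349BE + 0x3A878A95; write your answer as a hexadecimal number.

Add column by column in base 16, right to left:
  E+5 = 3 carry 1
  B+9+1 = 5 carry 1
  9+A+1 = 4 carry 1
  4+8+1 = D
  3+7 = A
  C+8 = 4 carry 1
  D+A+1 = 8 carry 1
  2+3+1 = 6

0x684AD453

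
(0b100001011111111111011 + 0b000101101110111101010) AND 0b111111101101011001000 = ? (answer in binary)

Add column by column in base 2, right to left:
  1+0 = 1
  1+1 = 0 carry 1
  0+0+1 = 1
  1+1 = 0 carry 1
  1+0+1 = 0 carry 1
  1+1+1 = 1 carry 1
  1+1+1 = 1 carry 1
  1+1+1 = 1 carry 1
  1+1+1 = 1 carry 1
  1+0+1 = 0 carry 1
  1+1+1 = 1 carry 1
  1+1+1 = 1 carry 1
  1+1+1 = 1 carry 1
  1+0+1 = 0 carry 1
  0+1+1 = 0 carry 1
  1+1+1 = 1 carry 1
  0+0+1 = 1
  0+1 = 1
  0+0 = 0
  0+0 = 0
  1+0 = 1
Sum = 0b100111001110111100101; now AND with 0b111111101101011001000:
  100111001110111100101
& 111111101101011001000
= 100111001100011000000

0b100111001100011000000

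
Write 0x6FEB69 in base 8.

0o33765551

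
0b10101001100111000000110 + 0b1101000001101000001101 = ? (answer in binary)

Add column by column in base 2, right to left:
  0+1 = 1
  1+0 = 1
  1+1 = 0 carry 1
  0+1+1 = 0 carry 1
  0+0+1 = 1
  0+0 = 0
  0+0 = 0
  0+0 = 0
  0+0 = 0
  1+1 = 0 carry 1
  1+0+1 = 0 carry 1
  1+1+1 = 1 carry 1
  0+1+1 = 0 carry 1
  0+0+1 = 1
  1+0 = 1
  1+0 = 1
  0+0 = 0
  0+0 = 0
  1+1 = 0 carry 1
  0+0+1 = 1
  1+1 = 0 carry 1
  0+1+1 = 0 carry 1
  1+0+1 = 0 carry 1
  final carry 1

0b100010001110100000010011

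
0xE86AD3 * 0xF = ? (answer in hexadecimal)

Multiply each base-16 digit by 15, carrying:
  3×15 = 45 → write D carry 2
  D×15+2 = 197 → write 5 carry 12
  A×15+12 = 162 → write 2 carry 10
  6×15+10 = 100 → write 4 carry 6
  8×15+6 = 126 → write E carry 7
  E×15+7 = 217 → write 9 carry 13
  remaining carry: D

0xD9E425D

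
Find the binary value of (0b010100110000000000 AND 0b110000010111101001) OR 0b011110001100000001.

0b11110011100000001

0b010100110000000000 AND 0b110000010111101001 = 0b010000010000000000.
Then OR with 0b011110001100000001.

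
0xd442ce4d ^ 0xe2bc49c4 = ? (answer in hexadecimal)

0x36fe8789

XOR each hex digit independently (no carries):
  d^e=3, 4^2=6, 4^b=f, 2^c=e, c^4=8, e^9=7, 4^c=8, d^4=9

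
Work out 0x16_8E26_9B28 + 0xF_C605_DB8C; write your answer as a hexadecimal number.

Add column by column in base 16, right to left:
  8+C = 4 carry 1
  2+8+1 = B
  B+B = 6 carry 1
  9+D+1 = 7 carry 1
  6+5+1 = C
  2+0 = 2
  E+6 = 4 carry 1
  8+C+1 = 5 carry 1
  6+F+1 = 6 carry 1
  1+0+1 = 2

0x26542C76B4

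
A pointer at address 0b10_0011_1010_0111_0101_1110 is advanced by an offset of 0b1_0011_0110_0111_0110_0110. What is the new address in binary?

0b1101110000111011000100

Add column by column in base 2, right to left:
  0+0 = 0
  1+1 = 0 carry 1
  1+1+1 = 1 carry 1
  1+0+1 = 0 carry 1
  1+0+1 = 0 carry 1
  0+1+1 = 0 carry 1
  1+1+1 = 1 carry 1
  0+0+1 = 1
  1+1 = 0 carry 1
  1+1+1 = 1 carry 1
  1+1+1 = 1 carry 1
  0+0+1 = 1
  0+0 = 0
  1+1 = 0 carry 1
  0+1+1 = 0 carry 1
  1+0+1 = 0 carry 1
  1+1+1 = 1 carry 1
  1+1+1 = 1 carry 1
  0+0+1 = 1
  0+0 = 0
  0+1 = 1
  1+0 = 1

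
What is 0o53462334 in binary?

0b101011100110010011011100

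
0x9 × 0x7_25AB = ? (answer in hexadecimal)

0x405303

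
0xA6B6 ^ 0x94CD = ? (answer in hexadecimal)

XOR each hex digit independently (no carries):
  A^9=3, 6^4=2, B^C=7, 6^D=B

0x327B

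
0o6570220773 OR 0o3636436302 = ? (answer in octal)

0o7776636773

OR each oct digit independently (no carries):
  6|3=7, 5|6=7, 7|3=7, 0|6=6, 2|4=6, 2|3=3, 0|6=6, 7|3=7, 7|0=7, 3|2=3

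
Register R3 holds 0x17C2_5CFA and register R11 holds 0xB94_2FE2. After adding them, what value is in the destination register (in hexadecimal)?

0x23568CDC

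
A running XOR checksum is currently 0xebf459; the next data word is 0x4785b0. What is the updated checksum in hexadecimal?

0xac71e9

XOR each hex digit independently (no carries):
  e^4=a, b^7=c, f^8=7, 4^5=1, 5^b=e, 9^0=9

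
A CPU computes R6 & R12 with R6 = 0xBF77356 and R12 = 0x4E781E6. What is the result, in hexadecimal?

0x0E70146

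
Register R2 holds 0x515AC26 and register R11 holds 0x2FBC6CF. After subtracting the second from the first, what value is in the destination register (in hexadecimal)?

Subtract column by column in base 16:
  6-F → 7 (borrow)
  2-C-1 → 5 (borrow)
  C-6-1 → 5
  A-C → E (borrow)
  5-B-1 → 9 (borrow)
  1-F-1 → 1 (borrow)
  5-2-1 → 2

0x219E557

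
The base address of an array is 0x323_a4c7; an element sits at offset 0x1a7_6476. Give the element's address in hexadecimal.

0x4cb093d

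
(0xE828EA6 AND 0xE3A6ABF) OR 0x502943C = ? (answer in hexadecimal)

0xE828EA6 AND 0xE3A6ABF = 0xE020AA6.
Then OR with 0x502943C.

0xF029EBE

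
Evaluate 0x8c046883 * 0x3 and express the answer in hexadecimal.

0x1a40d3989

Multiply each base-16 digit by 3, carrying:
  3×3 = 9 → write 9
  8×3 = 24 → write 8 carry 1
  8×3+1 = 25 → write 9 carry 1
  6×3+1 = 19 → write 3 carry 1
  4×3+1 = 13 → write d
  0×3 = 0 → write 0
  c×3 = 36 → write 4 carry 2
  8×3+2 = 26 → write a carry 1
  remaining carry: 1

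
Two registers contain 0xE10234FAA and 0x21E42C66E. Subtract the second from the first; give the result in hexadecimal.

0xBF1E0893C

Subtract column by column in base 16:
  A-E → C (borrow)
  A-6-1 → 3
  F-6 → 9
  4-C → 8 (borrow)
  3-2-1 → 0
  2-4 → E (borrow)
  0-E-1 → 1 (borrow)
  1-1-1 → F (borrow)
  E-2-1 → B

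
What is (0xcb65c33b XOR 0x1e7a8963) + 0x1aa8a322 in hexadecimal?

First 0xcb65c33b XOR 0x1e7a8963 = 0xd51f4a58.
Add column by column in base 16, right to left:
  8+2 = a
  5+2 = 7
  a+3 = d
  4+a = e
  f+8 = 7 carry 1
  1+a+1 = c
  5+a = f
  d+1 = e

0xefc7ed7a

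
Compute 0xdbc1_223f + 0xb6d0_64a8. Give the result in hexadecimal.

Add column by column in base 16, right to left:
  f+8 = 7 carry 1
  3+a+1 = e
  2+4 = 6
  2+6 = 8
  1+0 = 1
  c+d = 9 carry 1
  b+6+1 = 2 carry 1
  d+b+1 = 9 carry 1
  final carry 1

0x1929186e7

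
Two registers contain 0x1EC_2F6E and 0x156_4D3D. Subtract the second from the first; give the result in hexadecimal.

0x95E231

Subtract column by column in base 16:
  E-D → 1
  6-3 → 3
  F-D → 2
  2-4 → E (borrow)
  C-6-1 → 5
  E-5 → 9
  1-1 → 0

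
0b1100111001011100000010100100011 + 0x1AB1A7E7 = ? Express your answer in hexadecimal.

0x81DFAD0A

0b1100111001011100000010100100011 = 0x672E0523 in hexadecimal.
Add column by column in base 16, right to left:
  3+7 = A
  2+E = 0 carry 1
  5+7+1 = D
  0+A = A
  E+1 = F
  2+B = D
  7+A = 1 carry 1
  6+1+1 = 8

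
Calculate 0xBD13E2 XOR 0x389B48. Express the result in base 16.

0x8588AA

XOR each hex digit independently (no carries):
  B^3=8, D^8=5, 1^9=8, 3^B=8, E^4=A, 2^8=A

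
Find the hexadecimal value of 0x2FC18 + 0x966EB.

Add column by column in base 16, right to left:
  8+B = 3 carry 1
  1+E+1 = 0 carry 1
  C+6+1 = 3 carry 1
  F+6+1 = 6 carry 1
  2+9+1 = C

0xC6303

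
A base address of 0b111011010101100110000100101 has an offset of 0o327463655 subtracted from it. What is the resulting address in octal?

0b111011010101100110000100101 = 0o732546045 in octal.
Subtract column by column in base 8:
  5-5 → 0
  4-5 → 7 (borrow)
  0-6-1 → 1 (borrow)
  6-3-1 → 2
  4-6 → 6 (borrow)
  5-4-1 → 0
  2-7 → 3 (borrow)
  3-2-1 → 0
  7-3 → 4

0o403062170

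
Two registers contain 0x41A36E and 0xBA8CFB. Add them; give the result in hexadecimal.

Add column by column in base 16, right to left:
  E+B = 9 carry 1
  6+F+1 = 6 carry 1
  3+C+1 = 0 carry 1
  A+8+1 = 3 carry 1
  1+A+1 = C
  4+B = F

0xFC3069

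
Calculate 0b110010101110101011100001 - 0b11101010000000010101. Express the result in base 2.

Subtract column by column in base 2:
  1-1 → 0
  0-0 → 0
  0-1 → 1 (borrow)
  0-0-1 → 1 (borrow)
  0-1-1 → 0 (borrow)
  1-0-1 → 0
  1-0 → 1
  1-0 → 1
  0-0 → 0
  1-0 → 1
  0-0 → 0
  1-0 → 1
  0-0 → 0
  1-1 → 0
  1-0 → 1
  1-1 → 0
  0-0 → 0
  1-1 → 0
  0-1 → 1 (borrow)
  1-1-1 → 1 (borrow)
  0-0-1 → 1 (borrow)
  0-0-1 → 1 (borrow)
  1-0-1 → 0
  1-0 → 1

0b101111000100101011001100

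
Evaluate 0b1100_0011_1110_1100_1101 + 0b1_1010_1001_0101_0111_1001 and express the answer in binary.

0b1001101101010001000110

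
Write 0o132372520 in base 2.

Each octal digit is 3 bits: 1=001 3=011 2=010 3=011 7=111 2=010 5=101 2=010 0=000.

0b1011010011111010101010000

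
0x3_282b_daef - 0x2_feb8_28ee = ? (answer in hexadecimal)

0x2973b201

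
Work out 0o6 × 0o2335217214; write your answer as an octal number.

Multiply each base-8 digit by 6, carrying:
  4×6 = 24 → write 0 carry 3
  1×6+3 = 9 → write 1 carry 1
  2×6+1 = 13 → write 5 carry 1
  7×6+1 = 43 → write 3 carry 5
  1×6+5 = 11 → write 3 carry 1
  2×6+1 = 13 → write 5 carry 1
  5×6+1 = 31 → write 7 carry 3
  3×6+3 = 21 → write 5 carry 2
  3×6+2 = 20 → write 4 carry 2
  2×6+2 = 14 → write 6 carry 1
  remaining carry: 1

0o16457533510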